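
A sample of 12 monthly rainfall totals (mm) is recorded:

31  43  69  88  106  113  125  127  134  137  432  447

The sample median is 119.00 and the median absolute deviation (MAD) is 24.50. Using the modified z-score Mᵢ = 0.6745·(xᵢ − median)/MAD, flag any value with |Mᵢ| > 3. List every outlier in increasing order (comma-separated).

432, 447

|Mᵢ| > 3 ⇔ |xᵢ − 119.00| > 3·24.50/0.6745 = 108.97.
So outliers lie outside [10.03, 227.97].
432: M = 8.62 → outlier.
447: M = 9.03 → outlier.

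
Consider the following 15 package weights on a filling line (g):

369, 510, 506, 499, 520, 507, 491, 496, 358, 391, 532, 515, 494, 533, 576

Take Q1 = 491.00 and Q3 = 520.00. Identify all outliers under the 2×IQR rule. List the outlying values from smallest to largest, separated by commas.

358, 369, 391

IQR = Q3 − Q1 = 520.00 − 491.00 = 29.00.
Lower fence = Q1 − 2·IQR = 491.00 − 58.00 = 433.00.
Upper fence = Q3 + 2·IQR = 520.00 + 58.00 = 578.00.
358 < 433.00 → outlier.
369 < 433.00 → outlier.
391 < 433.00 → outlier.
All remaining values lie within [433.00, 578.00].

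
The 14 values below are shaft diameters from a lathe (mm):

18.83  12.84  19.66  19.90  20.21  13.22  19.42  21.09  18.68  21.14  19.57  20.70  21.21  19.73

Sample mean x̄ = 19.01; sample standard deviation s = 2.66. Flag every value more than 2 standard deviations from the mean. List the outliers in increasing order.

12.84, 13.22

Cutoffs at x̄ ± 2s: 19.01 ± 2·2.66 = [13.69, 24.33].
12.84: z = -2.32, |z| > 2 → outlier.
13.22: z = -2.18, |z| > 2 → outlier.
Every other value lies within [13.69, 24.33].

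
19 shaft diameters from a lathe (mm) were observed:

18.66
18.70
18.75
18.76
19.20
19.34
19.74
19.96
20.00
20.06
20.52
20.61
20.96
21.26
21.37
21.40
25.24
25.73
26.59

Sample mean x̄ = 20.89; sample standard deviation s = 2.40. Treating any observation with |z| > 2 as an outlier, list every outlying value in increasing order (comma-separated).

Cutoffs at x̄ ± 2s: 20.89 ± 2·2.40 = [16.09, 25.69].
25.73: z = 2.02, |z| > 2 → outlier.
26.59: z = 2.38, |z| > 2 → outlier.
Every other value lies within [16.09, 25.69].

25.73, 26.59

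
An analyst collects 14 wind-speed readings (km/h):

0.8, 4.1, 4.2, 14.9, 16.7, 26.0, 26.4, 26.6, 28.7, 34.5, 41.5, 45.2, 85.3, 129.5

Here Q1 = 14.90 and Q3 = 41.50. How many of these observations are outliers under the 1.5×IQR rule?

2

IQR = 26.60; fences at 14.90 − 39.90 = -25.00 and 41.50 + 39.90 = 81.40.
Outside the cutoffs: 85.3, 129.5.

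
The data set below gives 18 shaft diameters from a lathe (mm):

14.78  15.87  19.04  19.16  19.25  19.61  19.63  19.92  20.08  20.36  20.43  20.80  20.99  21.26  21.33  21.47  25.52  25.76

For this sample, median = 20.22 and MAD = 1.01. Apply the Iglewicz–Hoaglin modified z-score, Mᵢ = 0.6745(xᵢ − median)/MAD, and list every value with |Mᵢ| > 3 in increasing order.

14.78, 25.52, 25.76

|Mᵢ| > 3 ⇔ |xᵢ − 20.22| > 3·1.01/0.6745 = 4.49.
So outliers lie outside [15.73, 24.71].
14.78: M = -3.63 → outlier.
25.52: M = 3.54 → outlier.
25.76: M = 3.70 → outlier.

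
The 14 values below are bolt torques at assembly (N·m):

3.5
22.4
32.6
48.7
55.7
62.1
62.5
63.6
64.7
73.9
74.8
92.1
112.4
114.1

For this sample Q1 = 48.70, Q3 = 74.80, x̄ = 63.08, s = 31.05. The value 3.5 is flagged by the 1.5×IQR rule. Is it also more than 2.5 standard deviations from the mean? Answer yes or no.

no

z = (3.5 − 63.08) / 31.05 = -1.92.
|z| = 1.92 ≤ 2.5.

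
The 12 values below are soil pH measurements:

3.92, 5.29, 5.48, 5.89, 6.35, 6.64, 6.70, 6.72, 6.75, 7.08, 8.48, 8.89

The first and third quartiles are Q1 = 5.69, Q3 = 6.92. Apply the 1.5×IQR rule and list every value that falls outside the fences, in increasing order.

IQR = Q3 − Q1 = 6.92 − 5.69 = 1.23.
Lower fence = Q1 − 1.5·IQR = 5.69 − 1.845 = 3.845.
Upper fence = Q3 + 1.5·IQR = 6.92 + 1.845 = 8.765.
8.89 > 8.765 → outlier.
All remaining values lie within [3.845, 8.765].

8.89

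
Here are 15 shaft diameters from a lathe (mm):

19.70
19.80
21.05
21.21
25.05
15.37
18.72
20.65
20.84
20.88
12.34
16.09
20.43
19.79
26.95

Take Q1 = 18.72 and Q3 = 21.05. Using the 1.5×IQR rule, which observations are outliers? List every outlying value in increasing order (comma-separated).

IQR = Q3 − Q1 = 21.05 − 18.72 = 2.33.
Lower fence = Q1 − 1.5·IQR = 18.72 − 3.495 = 15.225.
Upper fence = Q3 + 1.5·IQR = 21.05 + 3.495 = 24.545.
12.34 < 15.225 → outlier.
25.05 > 24.545 → outlier.
26.95 > 24.545 → outlier.
All remaining values lie within [15.225, 24.545].

12.34, 25.05, 26.95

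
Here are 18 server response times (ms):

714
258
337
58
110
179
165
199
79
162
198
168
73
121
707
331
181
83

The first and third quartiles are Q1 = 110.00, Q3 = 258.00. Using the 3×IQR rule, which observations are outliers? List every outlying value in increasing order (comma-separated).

707, 714

IQR = Q3 − Q1 = 258.00 − 110.00 = 148.00.
Lower fence = Q1 − 3·IQR = 110.00 − 444.00 = -334.00.
Upper fence = Q3 + 3·IQR = 258.00 + 444.00 = 702.00.
707 > 702.00 → outlier.
714 > 702.00 → outlier.
All remaining values lie within [-334.00, 702.00].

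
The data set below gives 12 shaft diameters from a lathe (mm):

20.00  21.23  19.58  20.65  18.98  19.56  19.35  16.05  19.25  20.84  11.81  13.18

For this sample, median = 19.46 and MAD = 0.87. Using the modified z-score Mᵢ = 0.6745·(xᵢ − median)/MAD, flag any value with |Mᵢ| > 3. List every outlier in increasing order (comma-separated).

|Mᵢ| > 3 ⇔ |xᵢ − 19.46| > 3·0.87/0.6745 = 3.87.
So outliers lie outside [15.59, 23.33].
11.81: M = -5.93 → outlier.
13.18: M = -4.87 → outlier.

11.81, 13.18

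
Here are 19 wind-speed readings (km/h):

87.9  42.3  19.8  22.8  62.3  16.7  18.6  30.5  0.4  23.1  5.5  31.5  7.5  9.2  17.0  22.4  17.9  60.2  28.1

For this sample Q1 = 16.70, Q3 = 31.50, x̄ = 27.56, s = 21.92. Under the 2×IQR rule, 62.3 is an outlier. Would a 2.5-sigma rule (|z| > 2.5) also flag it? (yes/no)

no

z = (62.3 − 27.56) / 21.92 = 1.58.
|z| = 1.58 ≤ 2.5.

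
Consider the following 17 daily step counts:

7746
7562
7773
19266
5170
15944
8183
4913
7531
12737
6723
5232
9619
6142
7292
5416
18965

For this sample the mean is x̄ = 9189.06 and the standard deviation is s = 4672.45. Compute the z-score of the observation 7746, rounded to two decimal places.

z = (7746 − 9189.06) / 4672.45 = -0.31.

-0.31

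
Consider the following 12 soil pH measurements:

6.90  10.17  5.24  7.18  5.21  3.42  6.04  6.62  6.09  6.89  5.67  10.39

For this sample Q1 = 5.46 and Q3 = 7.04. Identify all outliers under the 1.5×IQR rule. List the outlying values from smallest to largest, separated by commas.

10.17, 10.39

IQR = Q3 − Q1 = 7.04 − 5.46 = 1.58.
Lower fence = Q1 − 1.5·IQR = 5.46 − 2.37 = 3.09.
Upper fence = Q3 + 1.5·IQR = 7.04 + 2.37 = 9.41.
10.17 > 9.41 → outlier.
10.39 > 9.41 → outlier.
All remaining values lie within [3.09, 9.41].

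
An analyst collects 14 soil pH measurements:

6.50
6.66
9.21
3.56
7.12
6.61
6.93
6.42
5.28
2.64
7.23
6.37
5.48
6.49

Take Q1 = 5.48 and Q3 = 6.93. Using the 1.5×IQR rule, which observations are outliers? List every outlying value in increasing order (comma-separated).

IQR = Q3 − Q1 = 6.93 − 5.48 = 1.45.
Lower fence = Q1 − 1.5·IQR = 5.48 − 2.175 = 3.305.
Upper fence = Q3 + 1.5·IQR = 6.93 + 2.175 = 9.105.
2.64 < 3.305 → outlier.
9.21 > 9.105 → outlier.
All remaining values lie within [3.305, 9.105].

2.64, 9.21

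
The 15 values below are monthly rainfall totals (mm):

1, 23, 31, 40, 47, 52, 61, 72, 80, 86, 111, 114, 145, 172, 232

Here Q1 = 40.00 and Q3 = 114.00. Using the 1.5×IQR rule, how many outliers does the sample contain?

1

IQR = 74.00; fences at 40.00 − 111.00 = -71.00 and 114.00 + 111.00 = 225.00.
Outside the cutoffs: 232.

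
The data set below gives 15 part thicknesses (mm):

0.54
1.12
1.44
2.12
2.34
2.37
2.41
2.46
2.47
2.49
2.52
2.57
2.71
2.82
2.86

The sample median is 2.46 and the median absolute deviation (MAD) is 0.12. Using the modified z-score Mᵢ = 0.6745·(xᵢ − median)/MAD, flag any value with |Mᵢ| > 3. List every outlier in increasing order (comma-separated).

|Mᵢ| > 3 ⇔ |xᵢ − 2.46| > 3·0.12/0.6745 = 0.53.
So outliers lie outside [1.93, 2.99].
0.54: M = -10.79 → outlier.
1.12: M = -7.53 → outlier.
1.44: M = -5.73 → outlier.

0.54, 1.12, 1.44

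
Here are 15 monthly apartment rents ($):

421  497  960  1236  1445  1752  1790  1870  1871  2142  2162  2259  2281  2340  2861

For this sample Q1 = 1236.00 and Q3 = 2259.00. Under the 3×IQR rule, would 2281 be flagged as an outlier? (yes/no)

IQR = Q3 − Q1 = 2259.00 − 1236.00 = 1023.00.
Lower fence = Q1 − 3·IQR = 1236.00 − 3069.00 = -1833.00.
Upper fence = Q3 + 3·IQR = 2259.00 + 3069.00 = 5328.00.
2281 lies within [-1833.00, 5328.00].

no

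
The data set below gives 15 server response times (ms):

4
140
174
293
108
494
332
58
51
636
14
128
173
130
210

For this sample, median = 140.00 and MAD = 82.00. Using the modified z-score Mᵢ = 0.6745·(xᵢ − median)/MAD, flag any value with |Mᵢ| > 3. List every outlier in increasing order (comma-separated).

|Mᵢ| > 3 ⇔ |xᵢ − 140.00| > 3·82.00/0.6745 = 364.71.
So outliers lie outside [-224.71, 504.71].
636: M = 4.08 → outlier.

636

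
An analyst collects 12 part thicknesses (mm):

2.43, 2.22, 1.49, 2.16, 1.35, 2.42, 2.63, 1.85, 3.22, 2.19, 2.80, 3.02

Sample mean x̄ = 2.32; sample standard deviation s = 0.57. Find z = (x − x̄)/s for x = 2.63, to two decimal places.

0.54

z = (2.63 − 2.32) / 0.57 = 0.54.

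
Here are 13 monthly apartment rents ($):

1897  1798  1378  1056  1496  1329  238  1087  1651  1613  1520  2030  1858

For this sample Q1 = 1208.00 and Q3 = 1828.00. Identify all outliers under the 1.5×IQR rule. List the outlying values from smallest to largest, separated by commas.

238

IQR = Q3 − Q1 = 1828.00 − 1208.00 = 620.00.
Lower fence = Q1 − 1.5·IQR = 1208.00 − 930.00 = 278.00.
Upper fence = Q3 + 1.5·IQR = 1828.00 + 930.00 = 2758.00.
238 < 278.00 → outlier.
All remaining values lie within [278.00, 2758.00].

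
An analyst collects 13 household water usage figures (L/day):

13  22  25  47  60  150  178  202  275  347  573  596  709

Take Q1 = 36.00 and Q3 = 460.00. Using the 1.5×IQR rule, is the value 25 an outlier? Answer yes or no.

no

IQR = Q3 − Q1 = 460.00 − 36.00 = 424.00.
Lower fence = Q1 − 1.5·IQR = 36.00 − 636.00 = -600.00.
Upper fence = Q3 + 1.5·IQR = 460.00 + 636.00 = 1096.00.
25 lies within [-600.00, 1096.00].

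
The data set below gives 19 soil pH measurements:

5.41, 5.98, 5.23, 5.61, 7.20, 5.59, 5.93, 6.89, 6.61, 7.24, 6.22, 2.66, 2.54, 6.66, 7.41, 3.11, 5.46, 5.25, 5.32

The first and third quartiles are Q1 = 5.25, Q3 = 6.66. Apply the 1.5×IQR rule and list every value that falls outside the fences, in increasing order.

2.54, 2.66, 3.11

IQR = Q3 − Q1 = 6.66 − 5.25 = 1.41.
Lower fence = Q1 − 1.5·IQR = 5.25 − 2.115 = 3.135.
Upper fence = Q3 + 1.5·IQR = 6.66 + 2.115 = 8.775.
2.54 < 3.135 → outlier.
2.66 < 3.135 → outlier.
3.11 < 3.135 → outlier.
All remaining values lie within [3.135, 8.775].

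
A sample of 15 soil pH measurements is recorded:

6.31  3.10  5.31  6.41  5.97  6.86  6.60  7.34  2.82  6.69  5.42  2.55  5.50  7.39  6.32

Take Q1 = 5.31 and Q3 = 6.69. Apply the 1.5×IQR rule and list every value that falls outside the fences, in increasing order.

2.55, 2.82, 3.10

IQR = Q3 − Q1 = 6.69 − 5.31 = 1.38.
Lower fence = Q1 − 1.5·IQR = 5.31 − 2.07 = 3.24.
Upper fence = Q3 + 1.5·IQR = 6.69 + 2.07 = 8.76.
2.55 < 3.24 → outlier.
2.82 < 3.24 → outlier.
3.10 < 3.24 → outlier.
All remaining values lie within [3.24, 8.76].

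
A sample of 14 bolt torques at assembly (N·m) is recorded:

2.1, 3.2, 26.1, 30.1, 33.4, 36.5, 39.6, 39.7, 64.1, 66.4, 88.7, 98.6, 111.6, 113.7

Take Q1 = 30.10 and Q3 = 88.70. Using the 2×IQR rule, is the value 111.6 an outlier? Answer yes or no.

IQR = Q3 − Q1 = 88.70 − 30.10 = 58.60.
Lower fence = Q1 − 2·IQR = 30.10 − 117.20 = -87.10.
Upper fence = Q3 + 2·IQR = 88.70 + 117.20 = 205.90.
111.6 lies within [-87.10, 205.90].

no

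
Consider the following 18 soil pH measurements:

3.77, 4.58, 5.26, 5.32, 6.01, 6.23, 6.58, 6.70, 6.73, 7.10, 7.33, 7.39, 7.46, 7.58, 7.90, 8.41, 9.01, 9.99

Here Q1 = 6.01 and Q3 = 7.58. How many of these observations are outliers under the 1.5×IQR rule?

1

IQR = 1.57; fences at 6.01 − 2.355 = 3.655 and 7.58 + 2.355 = 9.935.
Outside the cutoffs: 9.99.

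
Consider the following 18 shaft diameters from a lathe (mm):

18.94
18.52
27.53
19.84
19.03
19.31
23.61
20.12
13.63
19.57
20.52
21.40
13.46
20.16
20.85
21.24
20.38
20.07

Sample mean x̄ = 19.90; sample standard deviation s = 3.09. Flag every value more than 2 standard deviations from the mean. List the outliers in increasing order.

Cutoffs at x̄ ± 2s: 19.90 ± 2·3.09 = [13.72, 26.08].
13.46: z = -2.08, |z| > 2 → outlier.
13.63: z = -2.03, |z| > 2 → outlier.
27.53: z = 2.47, |z| > 2 → outlier.
Every other value lies within [13.72, 26.08].

13.46, 13.63, 27.53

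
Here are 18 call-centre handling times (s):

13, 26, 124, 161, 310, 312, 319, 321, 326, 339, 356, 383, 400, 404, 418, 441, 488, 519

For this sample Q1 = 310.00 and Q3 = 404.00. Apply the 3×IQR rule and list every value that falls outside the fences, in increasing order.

13, 26

IQR = Q3 − Q1 = 404.00 − 310.00 = 94.00.
Lower fence = Q1 − 3·IQR = 310.00 − 282.00 = 28.00.
Upper fence = Q3 + 3·IQR = 404.00 + 282.00 = 686.00.
13 < 28.00 → outlier.
26 < 28.00 → outlier.
All remaining values lie within [28.00, 686.00].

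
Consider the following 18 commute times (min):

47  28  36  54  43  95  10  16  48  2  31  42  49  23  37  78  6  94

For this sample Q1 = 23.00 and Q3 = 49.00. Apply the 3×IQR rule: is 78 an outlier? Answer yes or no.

no

IQR = Q3 − Q1 = 49.00 − 23.00 = 26.00.
Lower fence = Q1 − 3·IQR = 23.00 − 78.00 = -55.00.
Upper fence = Q3 + 3·IQR = 49.00 + 78.00 = 127.00.
78 lies within [-55.00, 127.00].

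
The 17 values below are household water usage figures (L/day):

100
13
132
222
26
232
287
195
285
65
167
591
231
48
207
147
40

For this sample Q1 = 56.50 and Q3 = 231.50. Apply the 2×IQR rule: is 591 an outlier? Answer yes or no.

yes

IQR = Q3 − Q1 = 231.50 − 56.50 = 175.00.
Lower fence = Q1 − 2·IQR = 56.50 − 350.00 = -293.50.
Upper fence = Q3 + 2·IQR = 231.50 + 350.00 = 581.50.
591 lies above the upper fence.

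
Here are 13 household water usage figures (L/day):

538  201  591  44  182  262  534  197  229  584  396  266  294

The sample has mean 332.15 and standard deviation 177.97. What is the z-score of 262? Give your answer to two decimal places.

-0.39

z = (262 − 332.15) / 177.97 = -0.39.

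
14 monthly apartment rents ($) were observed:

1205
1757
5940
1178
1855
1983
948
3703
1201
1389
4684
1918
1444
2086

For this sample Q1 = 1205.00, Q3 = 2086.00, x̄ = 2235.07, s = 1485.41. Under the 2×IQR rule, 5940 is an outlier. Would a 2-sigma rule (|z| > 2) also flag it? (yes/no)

z = (5940 − 2235.07) / 1485.41 = 2.49.
|z| = 2.49 > 2.

yes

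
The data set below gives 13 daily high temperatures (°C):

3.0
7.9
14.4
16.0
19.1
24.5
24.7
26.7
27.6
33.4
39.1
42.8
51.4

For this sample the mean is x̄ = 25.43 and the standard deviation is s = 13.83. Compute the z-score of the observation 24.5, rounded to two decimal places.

z = (24.5 − 25.43) / 13.83 = -0.07.

-0.07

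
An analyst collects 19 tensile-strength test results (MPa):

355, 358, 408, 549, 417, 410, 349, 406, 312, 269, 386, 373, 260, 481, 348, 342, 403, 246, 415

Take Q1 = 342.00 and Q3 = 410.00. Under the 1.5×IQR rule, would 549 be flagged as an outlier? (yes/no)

yes

IQR = Q3 − Q1 = 410.00 − 342.00 = 68.00.
Lower fence = Q1 − 1.5·IQR = 342.00 − 102.00 = 240.00.
Upper fence = Q3 + 1.5·IQR = 410.00 + 102.00 = 512.00.
549 lies above the upper fence.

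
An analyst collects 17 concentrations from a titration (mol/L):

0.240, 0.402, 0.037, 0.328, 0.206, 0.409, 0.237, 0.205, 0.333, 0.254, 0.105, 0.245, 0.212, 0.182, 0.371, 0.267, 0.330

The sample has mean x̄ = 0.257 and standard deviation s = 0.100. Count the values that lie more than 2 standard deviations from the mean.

1

Cutoffs: x̄ ± 2s = [0.057, 0.457].
Outside the cutoffs: 0.037.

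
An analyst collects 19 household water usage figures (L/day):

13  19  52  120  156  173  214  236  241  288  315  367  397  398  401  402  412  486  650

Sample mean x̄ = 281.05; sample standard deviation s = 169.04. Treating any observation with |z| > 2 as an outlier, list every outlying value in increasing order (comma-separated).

Cutoffs at x̄ ± 2s: 281.05 ± 2·169.04 = [-57.03, 619.13].
650: z = 2.18, |z| > 2 → outlier.
Every other value lies within [-57.03, 619.13].

650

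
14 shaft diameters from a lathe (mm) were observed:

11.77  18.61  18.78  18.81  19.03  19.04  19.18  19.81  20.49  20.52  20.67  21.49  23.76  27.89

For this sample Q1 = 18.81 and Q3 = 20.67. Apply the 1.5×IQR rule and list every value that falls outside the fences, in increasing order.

11.77, 23.76, 27.89

IQR = Q3 − Q1 = 20.67 − 18.81 = 1.86.
Lower fence = Q1 − 1.5·IQR = 18.81 − 2.79 = 16.02.
Upper fence = Q3 + 1.5·IQR = 20.67 + 2.79 = 23.46.
11.77 < 16.02 → outlier.
23.76 > 23.46 → outlier.
27.89 > 23.46 → outlier.
All remaining values lie within [16.02, 23.46].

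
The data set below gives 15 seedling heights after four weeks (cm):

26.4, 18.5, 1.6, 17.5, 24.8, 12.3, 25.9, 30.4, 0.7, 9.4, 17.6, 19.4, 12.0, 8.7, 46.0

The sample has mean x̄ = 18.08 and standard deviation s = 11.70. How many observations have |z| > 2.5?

Cutoffs: x̄ ± 2.5s = [-11.17, 47.33].
Every value lies within the cutoffs.

0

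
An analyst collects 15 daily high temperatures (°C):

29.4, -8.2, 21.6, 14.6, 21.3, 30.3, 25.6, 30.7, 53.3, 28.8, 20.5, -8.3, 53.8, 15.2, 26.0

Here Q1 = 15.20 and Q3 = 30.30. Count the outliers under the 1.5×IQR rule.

4

IQR = 15.10; fences at 15.20 − 22.65 = -7.45 and 30.30 + 22.65 = 52.95.
Outside the cutoffs: -8.3, -8.2, 53.3, 53.8.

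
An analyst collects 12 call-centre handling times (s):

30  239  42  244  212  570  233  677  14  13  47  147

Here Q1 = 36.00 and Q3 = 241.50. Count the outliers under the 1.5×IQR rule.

IQR = 205.50; fences at 36.00 − 308.25 = -272.25 and 241.50 + 308.25 = 549.75.
Outside the cutoffs: 570, 677.

2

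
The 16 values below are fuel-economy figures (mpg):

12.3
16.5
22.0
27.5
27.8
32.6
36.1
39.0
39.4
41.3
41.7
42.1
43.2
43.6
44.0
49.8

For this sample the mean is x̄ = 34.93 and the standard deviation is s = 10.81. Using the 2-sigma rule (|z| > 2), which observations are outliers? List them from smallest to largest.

Cutoffs at x̄ ± 2s: 34.93 ± 2·10.81 = [13.31, 56.55].
12.3: z = -2.09, |z| > 2 → outlier.
Every other value lies within [13.31, 56.55].

12.3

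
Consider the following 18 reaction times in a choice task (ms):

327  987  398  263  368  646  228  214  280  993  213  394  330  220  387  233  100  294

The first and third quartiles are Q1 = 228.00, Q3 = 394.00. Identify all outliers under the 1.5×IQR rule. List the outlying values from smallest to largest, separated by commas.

IQR = Q3 − Q1 = 394.00 − 228.00 = 166.00.
Lower fence = Q1 − 1.5·IQR = 228.00 − 249.00 = -21.00.
Upper fence = Q3 + 1.5·IQR = 394.00 + 249.00 = 643.00.
646 > 643.00 → outlier.
987 > 643.00 → outlier.
993 > 643.00 → outlier.
All remaining values lie within [-21.00, 643.00].

646, 987, 993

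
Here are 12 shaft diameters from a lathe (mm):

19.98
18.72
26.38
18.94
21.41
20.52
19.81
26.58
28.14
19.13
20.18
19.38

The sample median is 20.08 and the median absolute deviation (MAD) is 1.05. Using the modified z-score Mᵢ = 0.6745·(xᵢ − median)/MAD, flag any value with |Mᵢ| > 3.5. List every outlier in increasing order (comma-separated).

26.38, 26.58, 28.14

|Mᵢ| > 3.5 ⇔ |xᵢ − 20.08| > 3.5·1.05/0.6745 = 5.45.
So outliers lie outside [14.63, 25.53].
26.38: M = 4.05 → outlier.
26.58: M = 4.18 → outlier.
28.14: M = 5.18 → outlier.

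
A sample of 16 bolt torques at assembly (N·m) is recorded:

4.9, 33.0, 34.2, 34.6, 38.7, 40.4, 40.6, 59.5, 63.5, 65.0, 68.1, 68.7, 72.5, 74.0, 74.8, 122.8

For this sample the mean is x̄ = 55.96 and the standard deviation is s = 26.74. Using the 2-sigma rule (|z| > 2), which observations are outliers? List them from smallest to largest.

Cutoffs at x̄ ± 2s: 55.96 ± 2·26.74 = [2.48, 109.44].
122.8: z = 2.50, |z| > 2 → outlier.
Every other value lies within [2.48, 109.44].

122.8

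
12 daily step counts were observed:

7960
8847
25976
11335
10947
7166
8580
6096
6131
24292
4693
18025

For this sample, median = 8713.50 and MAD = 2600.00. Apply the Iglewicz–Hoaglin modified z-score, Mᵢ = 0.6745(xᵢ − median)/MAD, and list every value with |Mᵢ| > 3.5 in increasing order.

24292, 25976

|Mᵢ| > 3.5 ⇔ |xᵢ − 8713.50| > 3.5·2600.00/0.6745 = 13491.48.
So outliers lie outside [-4777.98, 22204.98].
24292: M = 4.04 → outlier.
25976: M = 4.48 → outlier.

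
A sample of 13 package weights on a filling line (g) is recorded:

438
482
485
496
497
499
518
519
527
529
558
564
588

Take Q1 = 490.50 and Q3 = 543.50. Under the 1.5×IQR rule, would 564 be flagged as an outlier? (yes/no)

IQR = Q3 − Q1 = 543.50 − 490.50 = 53.00.
Lower fence = Q1 − 1.5·IQR = 490.50 − 79.50 = 411.00.
Upper fence = Q3 + 1.5·IQR = 543.50 + 79.50 = 623.00.
564 lies within [411.00, 623.00].

no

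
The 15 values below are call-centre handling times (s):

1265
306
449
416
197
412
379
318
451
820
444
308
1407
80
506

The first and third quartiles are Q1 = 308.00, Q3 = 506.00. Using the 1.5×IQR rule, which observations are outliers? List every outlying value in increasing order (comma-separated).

IQR = Q3 − Q1 = 506.00 − 308.00 = 198.00.
Lower fence = Q1 − 1.5·IQR = 308.00 − 297.00 = 11.00.
Upper fence = Q3 + 1.5·IQR = 506.00 + 297.00 = 803.00.
820 > 803.00 → outlier.
1265 > 803.00 → outlier.
1407 > 803.00 → outlier.
All remaining values lie within [11.00, 803.00].

820, 1265, 1407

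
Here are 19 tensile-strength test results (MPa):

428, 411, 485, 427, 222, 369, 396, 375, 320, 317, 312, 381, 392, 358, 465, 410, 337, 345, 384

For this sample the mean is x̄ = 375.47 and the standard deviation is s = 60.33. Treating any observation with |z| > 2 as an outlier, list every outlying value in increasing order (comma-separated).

Cutoffs at x̄ ± 2s: 375.47 ± 2·60.33 = [254.81, 496.13].
222: z = -2.54, |z| > 2 → outlier.
Every other value lies within [254.81, 496.13].

222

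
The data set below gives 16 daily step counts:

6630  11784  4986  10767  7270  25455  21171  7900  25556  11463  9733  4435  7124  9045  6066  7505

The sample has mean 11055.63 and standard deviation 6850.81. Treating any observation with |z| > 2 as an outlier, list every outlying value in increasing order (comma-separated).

Cutoffs at x̄ ± 2s: 11055.63 ± 2·6850.81 = [-2645.99, 24757.25].
25455: z = 2.10, |z| > 2 → outlier.
25556: z = 2.12, |z| > 2 → outlier.
Every other value lies within [-2645.99, 24757.25].

25455, 25556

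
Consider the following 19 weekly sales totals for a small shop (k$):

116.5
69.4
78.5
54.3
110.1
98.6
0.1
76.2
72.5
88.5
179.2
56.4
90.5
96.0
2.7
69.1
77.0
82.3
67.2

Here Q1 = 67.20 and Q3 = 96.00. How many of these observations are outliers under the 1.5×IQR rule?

IQR = 28.80; fences at 67.20 − 43.20 = 24.00 and 96.00 + 43.20 = 139.20.
Outside the cutoffs: 0.1, 2.7, 179.2.

3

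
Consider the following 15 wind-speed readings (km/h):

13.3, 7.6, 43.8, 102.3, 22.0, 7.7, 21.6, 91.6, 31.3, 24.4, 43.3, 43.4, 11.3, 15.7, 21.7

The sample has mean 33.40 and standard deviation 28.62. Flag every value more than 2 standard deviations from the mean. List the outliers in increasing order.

Cutoffs at x̄ ± 2s: 33.40 ± 2·28.62 = [-23.84, 90.64].
91.6: z = 2.03, |z| > 2 → outlier.
102.3: z = 2.41, |z| > 2 → outlier.
Every other value lies within [-23.84, 90.64].

91.6, 102.3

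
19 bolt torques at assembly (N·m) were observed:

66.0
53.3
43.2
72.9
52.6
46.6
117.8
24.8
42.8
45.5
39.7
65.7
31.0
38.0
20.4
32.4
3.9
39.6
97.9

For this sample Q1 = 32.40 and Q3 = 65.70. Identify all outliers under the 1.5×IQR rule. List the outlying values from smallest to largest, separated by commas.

117.8

IQR = Q3 − Q1 = 65.70 − 32.40 = 33.30.
Lower fence = Q1 − 1.5·IQR = 32.40 − 49.95 = -17.55.
Upper fence = Q3 + 1.5·IQR = 65.70 + 49.95 = 115.65.
117.8 > 115.65 → outlier.
All remaining values lie within [-17.55, 115.65].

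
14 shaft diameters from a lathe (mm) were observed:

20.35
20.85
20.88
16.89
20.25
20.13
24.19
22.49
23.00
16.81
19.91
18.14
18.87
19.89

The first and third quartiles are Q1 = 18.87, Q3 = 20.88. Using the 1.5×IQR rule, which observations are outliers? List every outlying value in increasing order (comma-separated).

24.19

IQR = Q3 − Q1 = 20.88 − 18.87 = 2.01.
Lower fence = Q1 − 1.5·IQR = 18.87 − 3.015 = 15.855.
Upper fence = Q3 + 1.5·IQR = 20.88 + 3.015 = 23.895.
24.19 > 23.895 → outlier.
All remaining values lie within [15.855, 23.895].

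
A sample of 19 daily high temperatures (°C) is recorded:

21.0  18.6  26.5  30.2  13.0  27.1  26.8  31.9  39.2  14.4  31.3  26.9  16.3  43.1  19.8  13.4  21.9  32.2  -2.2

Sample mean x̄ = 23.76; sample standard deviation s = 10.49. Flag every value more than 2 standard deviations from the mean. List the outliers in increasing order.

Cutoffs at x̄ ± 2s: 23.76 ± 2·10.49 = [2.78, 44.74].
-2.2: z = -2.47, |z| > 2 → outlier.
Every other value lies within [2.78, 44.74].

-2.2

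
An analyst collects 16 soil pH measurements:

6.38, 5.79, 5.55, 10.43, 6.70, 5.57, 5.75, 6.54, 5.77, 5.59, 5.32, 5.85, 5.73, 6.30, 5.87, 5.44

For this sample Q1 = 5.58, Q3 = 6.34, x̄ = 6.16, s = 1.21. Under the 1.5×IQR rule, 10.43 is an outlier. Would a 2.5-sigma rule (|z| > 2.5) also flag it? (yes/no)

z = (10.43 − 6.16) / 1.21 = 3.53.
|z| = 3.53 > 2.5.

yes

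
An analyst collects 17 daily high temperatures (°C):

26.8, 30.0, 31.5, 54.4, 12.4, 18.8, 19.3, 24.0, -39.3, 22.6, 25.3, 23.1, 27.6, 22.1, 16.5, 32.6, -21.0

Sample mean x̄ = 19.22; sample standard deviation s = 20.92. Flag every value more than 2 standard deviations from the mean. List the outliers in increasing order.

Cutoffs at x̄ ± 2s: 19.22 ± 2·20.92 = [-22.62, 61.06].
-39.3: z = -2.80, |z| > 2 → outlier.
Every other value lies within [-22.62, 61.06].

-39.3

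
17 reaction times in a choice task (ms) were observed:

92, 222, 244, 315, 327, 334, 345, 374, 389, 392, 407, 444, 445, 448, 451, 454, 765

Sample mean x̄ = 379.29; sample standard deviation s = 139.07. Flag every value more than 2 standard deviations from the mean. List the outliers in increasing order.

Cutoffs at x̄ ± 2s: 379.29 ± 2·139.07 = [101.15, 657.43].
92: z = -2.07, |z| > 2 → outlier.
765: z = 2.77, |z| > 2 → outlier.
Every other value lies within [101.15, 657.43].

92, 765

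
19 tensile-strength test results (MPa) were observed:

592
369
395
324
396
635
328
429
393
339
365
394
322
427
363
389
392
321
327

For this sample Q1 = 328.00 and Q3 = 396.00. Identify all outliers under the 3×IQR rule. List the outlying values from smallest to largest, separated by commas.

IQR = Q3 − Q1 = 396.00 − 328.00 = 68.00.
Lower fence = Q1 − 3·IQR = 328.00 − 204.00 = 124.00.
Upper fence = Q3 + 3·IQR = 396.00 + 204.00 = 600.00.
635 > 600.00 → outlier.
All remaining values lie within [124.00, 600.00].

635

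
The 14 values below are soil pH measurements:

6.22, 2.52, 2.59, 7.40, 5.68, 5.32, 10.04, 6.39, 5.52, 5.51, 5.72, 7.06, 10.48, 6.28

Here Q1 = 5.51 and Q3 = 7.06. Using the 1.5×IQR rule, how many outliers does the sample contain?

IQR = 1.55; fences at 5.51 − 2.325 = 3.185 and 7.06 + 2.325 = 9.385.
Outside the cutoffs: 2.52, 2.59, 10.04, 10.48.

4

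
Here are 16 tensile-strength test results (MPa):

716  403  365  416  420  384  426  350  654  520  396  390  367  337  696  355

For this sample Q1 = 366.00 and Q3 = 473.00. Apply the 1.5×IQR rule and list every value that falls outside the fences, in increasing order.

654, 696, 716

IQR = Q3 − Q1 = 473.00 − 366.00 = 107.00.
Lower fence = Q1 − 1.5·IQR = 366.00 − 160.50 = 205.50.
Upper fence = Q3 + 1.5·IQR = 473.00 + 160.50 = 633.50.
654 > 633.50 → outlier.
696 > 633.50 → outlier.
716 > 633.50 → outlier.
All remaining values lie within [205.50, 633.50].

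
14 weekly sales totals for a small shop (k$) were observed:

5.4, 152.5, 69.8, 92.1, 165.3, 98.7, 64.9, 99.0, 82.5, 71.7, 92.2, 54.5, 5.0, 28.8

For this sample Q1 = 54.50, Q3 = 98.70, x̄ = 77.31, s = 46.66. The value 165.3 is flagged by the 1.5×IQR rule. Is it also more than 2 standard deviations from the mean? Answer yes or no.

no

z = (165.3 − 77.31) / 46.66 = 1.89.
|z| = 1.89 ≤ 2.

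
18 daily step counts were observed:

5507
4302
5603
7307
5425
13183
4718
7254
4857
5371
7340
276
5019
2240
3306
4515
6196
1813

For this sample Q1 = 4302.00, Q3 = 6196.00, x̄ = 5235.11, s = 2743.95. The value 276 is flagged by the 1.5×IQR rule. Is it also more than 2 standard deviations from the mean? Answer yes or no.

z = (276 − 5235.11) / 2743.95 = -1.81.
|z| = 1.81 ≤ 2.

no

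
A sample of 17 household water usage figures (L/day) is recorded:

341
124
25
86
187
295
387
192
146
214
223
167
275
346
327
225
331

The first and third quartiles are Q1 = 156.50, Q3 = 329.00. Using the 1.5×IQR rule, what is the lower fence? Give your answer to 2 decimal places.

-102.25

IQR = Q3 − Q1 = 329.00 − 156.50 = 172.50.
Lower fence = Q1 − 1.5·IQR = 156.50 − 258.75 = -102.25.
Upper fence = Q3 + 1.5·IQR = 329.00 + 258.75 = 587.75.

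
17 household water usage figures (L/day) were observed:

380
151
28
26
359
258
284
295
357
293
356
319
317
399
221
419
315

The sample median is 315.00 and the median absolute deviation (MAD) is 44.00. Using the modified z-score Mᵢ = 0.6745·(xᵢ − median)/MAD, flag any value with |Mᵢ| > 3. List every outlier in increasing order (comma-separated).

|Mᵢ| > 3 ⇔ |xᵢ − 315.00| > 3·44.00/0.6745 = 195.70.
So outliers lie outside [119.30, 510.70].
26: M = -4.43 → outlier.
28: M = -4.40 → outlier.

26, 28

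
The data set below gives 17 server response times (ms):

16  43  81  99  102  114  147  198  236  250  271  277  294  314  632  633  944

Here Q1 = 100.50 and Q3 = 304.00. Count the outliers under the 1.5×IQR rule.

IQR = 203.50; fences at 100.50 − 305.25 = -204.75 and 304.00 + 305.25 = 609.25.
Outside the cutoffs: 632, 633, 944.

3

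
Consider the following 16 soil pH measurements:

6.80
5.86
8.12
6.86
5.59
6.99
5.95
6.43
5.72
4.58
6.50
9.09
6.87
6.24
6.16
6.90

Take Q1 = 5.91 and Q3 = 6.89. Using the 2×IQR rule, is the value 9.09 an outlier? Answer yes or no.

yes

IQR = Q3 − Q1 = 6.89 − 5.91 = 0.98.
Lower fence = Q1 − 2·IQR = 5.91 − 1.96 = 3.95.
Upper fence = Q3 + 2·IQR = 6.89 + 1.96 = 8.85.
9.09 lies above the upper fence.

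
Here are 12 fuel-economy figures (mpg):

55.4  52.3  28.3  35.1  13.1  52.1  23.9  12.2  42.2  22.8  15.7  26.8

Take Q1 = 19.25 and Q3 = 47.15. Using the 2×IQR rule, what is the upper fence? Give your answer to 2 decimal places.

102.95

IQR = Q3 − Q1 = 47.15 − 19.25 = 27.90.
Lower fence = Q1 − 2·IQR = 19.25 − 55.80 = -36.55.
Upper fence = Q3 + 2·IQR = 47.15 + 55.80 = 102.95.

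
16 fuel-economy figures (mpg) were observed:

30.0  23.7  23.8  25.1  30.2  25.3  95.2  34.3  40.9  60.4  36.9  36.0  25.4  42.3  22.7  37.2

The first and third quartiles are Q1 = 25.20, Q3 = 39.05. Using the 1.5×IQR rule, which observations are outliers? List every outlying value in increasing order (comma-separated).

IQR = Q3 − Q1 = 39.05 − 25.20 = 13.85.
Lower fence = Q1 − 1.5·IQR = 25.20 − 20.775 = 4.425.
Upper fence = Q3 + 1.5·IQR = 39.05 + 20.775 = 59.825.
60.4 > 59.825 → outlier.
95.2 > 59.825 → outlier.
All remaining values lie within [4.425, 59.825].

60.4, 95.2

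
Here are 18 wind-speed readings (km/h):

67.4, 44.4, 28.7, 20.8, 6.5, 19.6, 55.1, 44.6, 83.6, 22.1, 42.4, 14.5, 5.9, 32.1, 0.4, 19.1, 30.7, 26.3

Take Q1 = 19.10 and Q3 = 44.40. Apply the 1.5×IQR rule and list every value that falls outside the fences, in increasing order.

83.6

IQR = Q3 − Q1 = 44.40 − 19.10 = 25.30.
Lower fence = Q1 − 1.5·IQR = 19.10 − 37.95 = -18.85.
Upper fence = Q3 + 1.5·IQR = 44.40 + 37.95 = 82.35.
83.6 > 82.35 → outlier.
All remaining values lie within [-18.85, 82.35].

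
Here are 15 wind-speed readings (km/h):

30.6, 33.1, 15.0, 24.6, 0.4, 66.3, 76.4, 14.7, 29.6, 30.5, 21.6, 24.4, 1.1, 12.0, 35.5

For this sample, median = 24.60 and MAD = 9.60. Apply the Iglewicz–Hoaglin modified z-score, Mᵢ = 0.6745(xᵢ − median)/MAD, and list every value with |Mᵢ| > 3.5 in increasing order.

76.4

|Mᵢ| > 3.5 ⇔ |xᵢ − 24.60| > 3.5·9.60/0.6745 = 49.81.
So outliers lie outside [-25.21, 74.41].
76.4: M = 3.64 → outlier.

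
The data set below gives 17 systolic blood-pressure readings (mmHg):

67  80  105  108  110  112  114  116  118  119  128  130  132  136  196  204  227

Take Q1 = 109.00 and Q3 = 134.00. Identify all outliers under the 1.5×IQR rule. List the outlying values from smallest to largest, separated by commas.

IQR = Q3 − Q1 = 134.00 − 109.00 = 25.00.
Lower fence = Q1 − 1.5·IQR = 109.00 − 37.50 = 71.50.
Upper fence = Q3 + 1.5·IQR = 134.00 + 37.50 = 171.50.
67 < 71.50 → outlier.
196 > 171.50 → outlier.
204 > 171.50 → outlier.
227 > 171.50 → outlier.
All remaining values lie within [71.50, 171.50].

67, 196, 204, 227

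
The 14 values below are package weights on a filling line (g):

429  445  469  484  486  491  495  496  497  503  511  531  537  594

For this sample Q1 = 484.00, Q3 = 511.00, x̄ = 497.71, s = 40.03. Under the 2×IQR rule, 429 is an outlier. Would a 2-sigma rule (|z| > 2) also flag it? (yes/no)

z = (429 − 497.71) / 40.03 = -1.72.
|z| = 1.72 ≤ 2.

no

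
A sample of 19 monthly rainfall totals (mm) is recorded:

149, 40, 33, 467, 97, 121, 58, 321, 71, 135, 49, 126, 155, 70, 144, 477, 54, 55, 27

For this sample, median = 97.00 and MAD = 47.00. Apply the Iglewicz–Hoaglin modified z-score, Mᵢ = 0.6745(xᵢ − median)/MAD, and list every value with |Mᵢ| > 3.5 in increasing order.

467, 477

|Mᵢ| > 3.5 ⇔ |xᵢ − 97.00| > 3.5·47.00/0.6745 = 243.88.
So outliers lie outside [-146.88, 340.88].
467: M = 5.31 → outlier.
477: M = 5.45 → outlier.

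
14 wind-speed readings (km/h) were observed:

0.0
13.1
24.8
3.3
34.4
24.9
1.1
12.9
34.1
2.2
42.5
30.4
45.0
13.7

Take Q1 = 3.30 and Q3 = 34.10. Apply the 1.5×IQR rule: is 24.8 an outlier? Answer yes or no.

no

IQR = Q3 − Q1 = 34.10 − 3.30 = 30.80.
Lower fence = Q1 − 1.5·IQR = 3.30 − 46.20 = -42.90.
Upper fence = Q3 + 1.5·IQR = 34.10 + 46.20 = 80.30.
24.8 lies within [-42.90, 80.30].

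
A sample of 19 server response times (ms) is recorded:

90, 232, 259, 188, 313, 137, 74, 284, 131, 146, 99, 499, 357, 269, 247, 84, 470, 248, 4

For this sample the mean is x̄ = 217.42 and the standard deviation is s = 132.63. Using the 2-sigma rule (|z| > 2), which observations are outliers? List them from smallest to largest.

499

Cutoffs at x̄ ± 2s: 217.42 ± 2·132.63 = [-47.84, 482.68].
499: z = 2.12, |z| > 2 → outlier.
Every other value lies within [-47.84, 482.68].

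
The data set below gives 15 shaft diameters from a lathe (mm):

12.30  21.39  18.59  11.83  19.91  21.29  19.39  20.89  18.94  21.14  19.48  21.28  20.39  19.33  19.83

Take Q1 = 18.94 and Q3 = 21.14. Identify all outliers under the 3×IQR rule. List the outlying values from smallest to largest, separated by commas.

11.83, 12.30

IQR = Q3 − Q1 = 21.14 − 18.94 = 2.20.
Lower fence = Q1 − 3·IQR = 18.94 − 6.60 = 12.34.
Upper fence = Q3 + 3·IQR = 21.14 + 6.60 = 27.74.
11.83 < 12.34 → outlier.
12.30 < 12.34 → outlier.
All remaining values lie within [12.34, 27.74].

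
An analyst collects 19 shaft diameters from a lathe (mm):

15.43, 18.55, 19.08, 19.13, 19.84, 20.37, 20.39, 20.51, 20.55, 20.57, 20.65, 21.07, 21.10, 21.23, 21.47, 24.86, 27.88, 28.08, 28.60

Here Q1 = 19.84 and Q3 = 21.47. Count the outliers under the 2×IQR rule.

5

IQR = 1.63; fences at 19.84 − 3.26 = 16.58 and 21.47 + 3.26 = 24.73.
Outside the cutoffs: 15.43, 24.86, 27.88, 28.08, 28.60.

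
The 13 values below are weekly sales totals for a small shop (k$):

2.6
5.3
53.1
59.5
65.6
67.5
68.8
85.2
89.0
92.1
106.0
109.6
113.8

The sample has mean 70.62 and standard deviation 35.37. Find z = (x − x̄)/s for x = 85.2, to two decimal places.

0.41

z = (85.2 − 70.62) / 35.37 = 0.41.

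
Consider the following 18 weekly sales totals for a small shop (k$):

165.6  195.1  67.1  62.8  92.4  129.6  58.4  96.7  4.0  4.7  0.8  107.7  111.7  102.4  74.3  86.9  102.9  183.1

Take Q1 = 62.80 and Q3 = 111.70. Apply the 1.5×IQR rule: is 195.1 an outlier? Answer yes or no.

yes

IQR = Q3 − Q1 = 111.70 − 62.80 = 48.90.
Lower fence = Q1 − 1.5·IQR = 62.80 − 73.35 = -10.55.
Upper fence = Q3 + 1.5·IQR = 111.70 + 73.35 = 185.05.
195.1 lies above the upper fence.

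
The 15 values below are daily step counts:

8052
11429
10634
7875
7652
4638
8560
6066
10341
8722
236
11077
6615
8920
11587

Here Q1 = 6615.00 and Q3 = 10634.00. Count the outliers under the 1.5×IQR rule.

IQR = 4019.00; fences at 6615.00 − 6028.50 = 586.50 and 10634.00 + 6028.50 = 16662.50.
Outside the cutoffs: 236.

1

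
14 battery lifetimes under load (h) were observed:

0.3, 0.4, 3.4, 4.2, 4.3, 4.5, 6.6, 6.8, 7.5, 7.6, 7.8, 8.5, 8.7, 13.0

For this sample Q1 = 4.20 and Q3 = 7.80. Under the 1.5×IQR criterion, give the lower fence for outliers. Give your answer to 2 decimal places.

-1.20

IQR = Q3 − Q1 = 7.80 − 4.20 = 3.60.
Lower fence = Q1 − 1.5·IQR = 4.20 − 5.40 = -1.20.
Upper fence = Q3 + 1.5·IQR = 7.80 + 5.40 = 13.20.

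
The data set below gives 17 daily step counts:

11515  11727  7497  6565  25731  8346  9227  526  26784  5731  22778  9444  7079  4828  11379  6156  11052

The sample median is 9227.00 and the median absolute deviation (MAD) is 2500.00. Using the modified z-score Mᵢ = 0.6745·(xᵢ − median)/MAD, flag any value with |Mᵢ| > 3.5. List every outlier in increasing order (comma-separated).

22778, 25731, 26784

|Mᵢ| > 3.5 ⇔ |xᵢ − 9227.00| > 3.5·2500.00/0.6745 = 12972.57.
So outliers lie outside [-3745.57, 22199.57].
22778: M = 3.66 → outlier.
25731: M = 4.45 → outlier.
26784: M = 4.74 → outlier.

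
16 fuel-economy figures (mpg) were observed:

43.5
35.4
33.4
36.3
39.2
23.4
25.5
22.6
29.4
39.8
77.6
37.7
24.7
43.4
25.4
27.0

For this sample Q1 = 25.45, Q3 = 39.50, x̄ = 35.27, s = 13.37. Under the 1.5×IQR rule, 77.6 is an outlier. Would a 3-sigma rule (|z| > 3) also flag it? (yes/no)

yes

z = (77.6 − 35.27) / 13.37 = 3.17.
|z| = 3.17 > 3.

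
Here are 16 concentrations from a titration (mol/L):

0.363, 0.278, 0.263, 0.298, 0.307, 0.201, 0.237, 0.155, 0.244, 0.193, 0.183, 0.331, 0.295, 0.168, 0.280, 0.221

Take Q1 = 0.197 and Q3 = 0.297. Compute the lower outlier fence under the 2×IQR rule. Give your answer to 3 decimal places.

-0.003

IQR = Q3 − Q1 = 0.297 − 0.197 = 0.100.
Lower fence = Q1 − 2·IQR = 0.197 − 0.200 = -0.003.
Upper fence = Q3 + 2·IQR = 0.297 + 0.200 = 0.497.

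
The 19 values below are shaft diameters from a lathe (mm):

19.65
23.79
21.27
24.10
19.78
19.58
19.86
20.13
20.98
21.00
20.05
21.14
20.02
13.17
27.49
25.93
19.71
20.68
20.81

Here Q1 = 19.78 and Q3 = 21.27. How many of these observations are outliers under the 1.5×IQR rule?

IQR = 1.49; fences at 19.78 − 2.235 = 17.545 and 21.27 + 2.235 = 23.505.
Outside the cutoffs: 13.17, 23.79, 24.10, 25.93, 27.49.

5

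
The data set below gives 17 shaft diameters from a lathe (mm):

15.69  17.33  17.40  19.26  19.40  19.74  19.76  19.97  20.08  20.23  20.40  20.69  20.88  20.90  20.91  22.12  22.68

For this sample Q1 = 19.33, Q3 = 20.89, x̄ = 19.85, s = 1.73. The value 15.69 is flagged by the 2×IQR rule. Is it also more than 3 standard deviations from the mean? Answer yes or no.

z = (15.69 − 19.85) / 1.73 = -2.40.
|z| = 2.40 ≤ 3.

no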